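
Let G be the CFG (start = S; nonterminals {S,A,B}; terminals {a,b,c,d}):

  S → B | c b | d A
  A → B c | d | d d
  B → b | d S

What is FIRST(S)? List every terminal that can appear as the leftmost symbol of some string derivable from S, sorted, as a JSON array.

FIRST sets, iterate to fixpoint:
pass 1:
  A via A→d: +{d}
  B via B→b: +{b}
  B via B→d S: +{d}
  S via S→B: +{b,d}
  S via S→c b: +{c}
  FIRST(S)={b,c,d}  FIRST(A)={d}  FIRST(B)={b,d}
pass 2:
  A via A→B c: +{b}
  FIRST(S)={b,c,d}  FIRST(A)={b,d}  FIRST(B)={b,d}
pass 3: (no change)
  FIRST(S)={b,c,d}  FIRST(A)={b,d}  FIRST(B)={b,d}

FIRST(S) = ["b", "c", "d"]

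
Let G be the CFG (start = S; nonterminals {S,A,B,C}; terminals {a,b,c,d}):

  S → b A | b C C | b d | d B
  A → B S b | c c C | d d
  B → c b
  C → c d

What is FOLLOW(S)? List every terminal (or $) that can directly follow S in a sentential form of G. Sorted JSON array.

Compute FIRST by fixpoint:
iter 1:
  A via A→c c C: +{c}
  A via A→d d: +{d}
  B via B→c b: +{c}
  C via C→c d: +{c}
  S via S→b A: +{b}
  S via S→d B: +{d}
  FIRST(S)={b,d}  FIRST(A)={c,d}  FIRST(B)={c}  FIRST(C)={c}
iter 2: done
  FIRST(S)={b,d}  FIRST(A)={c,d}  FIRST(B)={c}  FIRST(C)={c}

FOLLOW iteration:
FOLLOW(S) := {$}
[1]
  A→B S b: FOLLOW(B) ⊇ FIRST(S) = {b,d}; new: +{b,d}
  A→B S b: FOLLOW(S) ⊇ FIRST(b) = {b}; new: +{b}
  S→b A: FOLLOW(A) ⊇ FOLLOW(S) ⊇ {$,b}; new: +{$,b}
  S→b C C: FOLLOW(C) ⊇ FIRST(C) = {c}; new: +{c}
  S→b C C: FOLLOW(C) ⊇ FOLLOW(S) ⊇ {$,b}; new: +{$,b}
  S→d B: FOLLOW(B) ⊇ FOLLOW(S) ⊇ {$,b}; new: +{$}
  FOLLOW(S)={$,b}  FOLLOW(A)={$,b}  FOLLOW(B)={$,b,d}  FOLLOW(C)={$,b,c}
[2] done
  FOLLOW(S)={$,b}  FOLLOW(A)={$,b}  FOLLOW(B)={$,b,d}  FOLLOW(C)={$,b,c}

FOLLOW(S) = ["$", "b"]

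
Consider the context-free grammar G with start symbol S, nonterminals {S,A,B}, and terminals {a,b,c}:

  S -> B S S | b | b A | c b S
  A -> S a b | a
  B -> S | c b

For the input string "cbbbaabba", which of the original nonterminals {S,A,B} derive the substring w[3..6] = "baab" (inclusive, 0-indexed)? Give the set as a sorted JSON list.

Convert to CNF:
  S -> B X6 | T1 A | T2 X7 | b
  A -> S X3 | a
  B -> B X4 | T1 A | T2 T1 | T2 X5 | b
  T0 -> a
  T1 -> b
  T2 -> c
  X3 -> T0 T1
  X4 -> S S
  X5 -> T1 S
  X6 -> S S
  X7 -> T1 S

CYK fill — only the sub-triangle for w[3..6]:
  [3..3]={B,S,T1}  "b"  orig:{B,S}
  [4..4]={A,T0}  "a"  orig:{A}
  [5..5]={A,T0}  "a"  orig:{A}
  [6..6]={B,S,T1}  "b"  orig:{B,S}
  [3..4]={B,S}  "ba"
  [4..5]=∅  "aa"
  [5..6]={X3}  "ab"  orig:{}
  [3..5]=∅  "baa"
  [4..6]=∅  "aab"
  [3..6]={A}  "baab"

Original NTs in T[3,6] deriving "baab": ["A"]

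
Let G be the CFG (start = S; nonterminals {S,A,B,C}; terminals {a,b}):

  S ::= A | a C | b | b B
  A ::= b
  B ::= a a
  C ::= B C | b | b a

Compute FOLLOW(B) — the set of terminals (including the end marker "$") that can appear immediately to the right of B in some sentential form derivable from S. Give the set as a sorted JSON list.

Compute FIRST by fixpoint:
[1]
  A via A→b: +{b}
  B via B→a a: +{a}
  C via C→B C: +{a}
  C via C→b: +{b}
  S via S→A: +{b}
  S via S→a C: +{a}
  FIRST(S)={a,b}  FIRST(A)={b}  FIRST(B)={a}  FIRST(C)={a,b}
[2] — fixpoint
  FIRST(S)={a,b}  FIRST(A)={b}  FIRST(B)={a}  FIRST(C)={a,b}

FOLLOW iteration:
initialize: $ ∈ FOLLOW(S)
iter 1:
  C→B C: FOLLOW(B) ⊇ FIRST(C) = {a,b}; new: +{a,b}
  S→A: FOLLOW(A) ⊇ FOLLOW(S) ⊇ {$}; new: +{$}
  S→a C: FOLLOW(C) ⊇ FOLLOW(S) ⊇ {$}; new: +{$}
  S→b B: FOLLOW(B) ⊇ FOLLOW(S) ⊇ {$}; new: +{$}
  FOLLOW(S)={$}  FOLLOW(A)={$}  FOLLOW(B)={$,a,b}  FOLLOW(C)={$}
iter 2: done
  FOLLOW(S)={$}  FOLLOW(A)={$}  FOLLOW(B)={$,a,b}  FOLLOW(C)={$}

FOLLOW(B) = ["$", "a", "b"]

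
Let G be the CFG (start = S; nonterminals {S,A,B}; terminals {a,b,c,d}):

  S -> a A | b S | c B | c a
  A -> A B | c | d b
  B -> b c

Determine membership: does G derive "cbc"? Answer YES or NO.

CNF form of G:
  S -> T1 S | T2 B | T2 T3 | T3 A
  A -> A B | T0 T1 | c
  B -> T1 T2
  T0 -> d
  T1 -> b
  T2 -> c
  T3 -> a

CYK table (by increasing span):
  cell(0,0) c: {A,T2}  orig:{A}
  cell(1,1) b: {T1}  orig:{}
  cell(2,2) c: {A,T2}  orig:{A}
  cell(0,1) cb: ∅
  cell(1,2) bc: {B}
  cell(0,2) cbc: {A,S}

S ∈ T[0,2] ⇒ YES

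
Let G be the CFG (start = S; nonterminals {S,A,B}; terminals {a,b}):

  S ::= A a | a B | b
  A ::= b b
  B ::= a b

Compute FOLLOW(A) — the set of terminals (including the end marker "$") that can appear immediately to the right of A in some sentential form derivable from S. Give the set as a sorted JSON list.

FIRST sets, iterate to fixpoint:
pass 1:
  A via A→b b: +{b}
  B via B→a b: +{a}
  S via S→A a: +{b}
  S via S→a B: +{a}
  FIRST[S]={a,b}  FIRST[A]={b}  FIRST[B]={a}
pass 2: done
  FIRST[S]={a,b}  FIRST[A]={b}  FIRST[B]={a}

Compute FOLLOW by fixpoint:
FOLLOW(S) := {$}
[1]
  S→A a: FOLLOW(A) ⊇ FIRST(a) = {a}; new: +{a}
  S→a B: FOLLOW(B) ⊇ FOLLOW(S) ⊇ {$}; new: +{$}
  FOLLOW(S)={$}  FOLLOW(A)={a}  FOLLOW(B)={$}
[2] (stable)
  FOLLOW(S)={$}  FOLLOW(A)={a}  FOLLOW(B)={$}

FOLLOW(A) = ["a"]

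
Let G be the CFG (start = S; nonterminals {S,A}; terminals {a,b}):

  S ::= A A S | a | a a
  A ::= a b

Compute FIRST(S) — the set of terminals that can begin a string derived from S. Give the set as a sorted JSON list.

FIRST iteration:
round 1:
  A via A→a b: +{a}
  S via S→A A S: +{a}
  S: {a}  A: {a}
round 2: — fixpoint
  S: {a}  A: {a}

FIRST(S) = ["a"]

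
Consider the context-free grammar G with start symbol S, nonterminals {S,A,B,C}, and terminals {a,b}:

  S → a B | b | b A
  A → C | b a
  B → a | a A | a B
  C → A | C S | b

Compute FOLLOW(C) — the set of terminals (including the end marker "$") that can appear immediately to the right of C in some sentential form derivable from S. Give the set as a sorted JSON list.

Compute FIRST by fixpoint:
[1]
  A via A→b a: +{b}
  B via B→a: +{a}
  C via C→A: +{b}
  S via S→a B: +{a}
  S via S→b: +{b}
  FIRST(S)={a,b}  FIRST(A)={b}  FIRST(B)={a}  FIRST(C)={b}
[2] done
  FIRST(S)={a,b}  FIRST(A)={b}  FIRST(B)={a}  FIRST(C)={b}

Compute FOLLOW by fixpoint:
initialize: $ ∈ FOLLOW(S)
pass 1:
  C→C S: FOLLOW(C) ⊇ FIRST(S) = {a,b}; new: +{a,b}
  C→C S: FOLLOW(S) ⊇ FOLLOW(C) ⊇ {a,b}; new: +{a,b}
  S→a B: FOLLOW(B) ⊇ FOLLOW(S) ⊇ {$,a,b}; new: +{$,a,b}
  S→b A: FOLLOW(A) ⊇ FOLLOW(S) ⊇ {$,a,b}; new: +{$,a,b}
  FOLLOW[S]={$,a,b}  FOLLOW[A]={$,a,b}  FOLLOW[B]={$,a,b}  FOLLOW[C]={a,b}
pass 2:
  A→C: FOLLOW(C) ⊇ FOLLOW(A) ⊇ {$,a,b}; new: +{$}
  FOLLOW[S]={$,a,b}  FOLLOW[A]={$,a,b}  FOLLOW[B]={$,a,b}  FOLLOW[C]={$,a,b}
pass 3: done
  FOLLOW[S]={$,a,b}  FOLLOW[A]={$,a,b}  FOLLOW[B]={$,a,b}  FOLLOW[C]={$,a,b}

FOLLOW(C) = ["$", "a", "b"]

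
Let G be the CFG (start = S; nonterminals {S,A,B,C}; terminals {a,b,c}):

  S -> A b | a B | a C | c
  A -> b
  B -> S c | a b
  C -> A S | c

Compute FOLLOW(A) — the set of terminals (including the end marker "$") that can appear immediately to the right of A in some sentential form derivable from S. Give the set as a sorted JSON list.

FIRST iteration:
pass 1:
  A via A→b: +{b}
  B via B→a b: +{a}
  C via C→A S: +{b}
  C via C→c: +{c}
  S via S→A b: +{b}
  S via S→a B: +{a}
  S via S→c: +{c}
  S: {a,b,c}  A: {b}  B: {a}  C: {b,c}
pass 2:
  B via B→S c: +{b,c}
  S: {a,b,c}  A: {b}  B: {a,b,c}  C: {b,c}
pass 3: — fixpoint
  S: {a,b,c}  A: {b}  B: {a,b,c}  C: {b,c}

FOLLOW iteration:
FOLLOW(S) := {$}
pass 1:
  B→S c: FOLLOW(S) ⊇ FIRST(c) = {c}; new: +{c}
  C→A S: FOLLOW(A) ⊇ FIRST(S) = {a,b,c}; new: +{a,b,c}
  S→a B: FOLLOW(B) ⊇ FOLLOW(S) ⊇ {$,c}; new: +{$,c}
  S→a C: FOLLOW(C) ⊇ FOLLOW(S) ⊇ {$,c}; new: +{$,c}
  S: {$,c}  A: {a,b,c}  B: {$,c}  C: {$,c}
pass 2: (no change)
  S: {$,c}  A: {a,b,c}  B: {$,c}  C: {$,c}

FOLLOW(A) = ["a", "b", "c"]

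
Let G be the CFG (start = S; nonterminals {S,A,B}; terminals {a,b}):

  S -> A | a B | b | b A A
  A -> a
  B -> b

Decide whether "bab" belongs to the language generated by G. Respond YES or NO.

Convert to CNF:
  S -> T0 B | T1 X2 | a | b
  A -> a
  B -> b
  T0 -> a
  T1 -> b
  X2 -> A A

CYK table (by increasing span):
  T[0,0] 'b' = {B,S,T1}  orig:{B,S}
  T[1,1] 'a' = {A,S,T0}  orig:{A,S}
  T[2,2] 'b' = {B,S,T1}  orig:{B,S}
  T[0,1] 'ba' = ∅
  T[1,2] 'ab' = {S}
  T[0,2] 'bab' = ∅

S ∉ T[0,2] ⇒ NO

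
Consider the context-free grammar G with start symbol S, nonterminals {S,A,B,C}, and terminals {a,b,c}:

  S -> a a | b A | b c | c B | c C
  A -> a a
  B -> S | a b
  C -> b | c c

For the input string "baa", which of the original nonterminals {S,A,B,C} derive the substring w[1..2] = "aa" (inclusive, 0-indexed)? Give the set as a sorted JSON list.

CNF form of G:
  S -> T0 T0 | T1 A | T1 T2 | T2 B | T2 C
  A -> T0 T0
  B -> T0 T0 | T0 T1 | T1 A | T1 T2 | T2 B | T2 C
  C -> T2 T2 | b
  T0 -> a
  T1 -> b
  T2 -> c

CYK table (by increasing span), restricted to cells inside w[1..2]:
  [1..1]={T0}  "a"  orig:{}
  [2..2]={T0}  "a"  orig:{}
  [1..2]={A,B,S}  "aa"

Original NTs in T[1,2] deriving "aa": ["A", "B", "S"]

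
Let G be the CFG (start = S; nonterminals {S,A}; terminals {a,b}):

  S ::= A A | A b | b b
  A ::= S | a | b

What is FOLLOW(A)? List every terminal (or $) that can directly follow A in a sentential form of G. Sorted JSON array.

FIRST sets, iterate to fixpoint:
round 1:
  A via A→a: +{a}
  A via A→b: +{b}
  S via S→A A: +{a,b}
  FIRST(S)={a,b}  FIRST(A)={a,b}
round 2: (no change)
  FIRST(S)={a,b}  FIRST(A)={a,b}

FOLLOW iteration:
seed FOLLOW(S) with $
iter 1:
  S→A A: FOLLOW(A) ⊇ FIRST(A) = {a,b}; new: +{a,b}
  S→A A: FOLLOW(A) ⊇ FOLLOW(S) ⊇ {$}; new: +{$}
  FOLLOW[S]={$}  FOLLOW[A]={$,a,b}
iter 2:
  A→S: FOLLOW(S) ⊇ FOLLOW(A) ⊇ {$,a,b}; new: +{a,b}
  FOLLOW[S]={$,a,b}  FOLLOW[A]={$,a,b}
iter 3: done
  FOLLOW[S]={$,a,b}  FOLLOW[A]={$,a,b}

FOLLOW(A) = ["$", "a", "b"]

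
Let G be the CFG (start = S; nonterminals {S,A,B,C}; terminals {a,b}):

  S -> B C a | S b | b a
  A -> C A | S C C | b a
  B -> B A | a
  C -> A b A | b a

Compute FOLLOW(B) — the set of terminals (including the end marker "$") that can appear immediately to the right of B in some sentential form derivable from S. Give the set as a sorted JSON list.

FIRST iteration:
round 1:
  A via A→b a: +{b}
  B via B→a: +{a}
  C via C→A b A: +{b}
  S via S→B C a: +{a}
  S via S→b a: +{b}
  FIRST[S]={a,b}  FIRST[A]={b}  FIRST[B]={a}  FIRST[C]={b}
round 2:
  A via A→S C C: +{a}
  C via C→A b A: +{a}
  FIRST[S]={a,b}  FIRST[A]={a,b}  FIRST[B]={a}  FIRST[C]={a,b}
round 3: done
  FIRST[S]={a,b}  FIRST[A]={a,b}  FIRST[B]={a}  FIRST[C]={a,b}

FOLLOW sets:
FOLLOW(S) := {$}
[1]
  A→C A: FOLLOW(C) ⊇ FIRST(A) = {a,b}; new: +{a,b}
  A→S C C: FOLLOW(S) ⊇ FIRST(C) = {a,b}; new: +{a,b}
  B→B A: FOLLOW(B) ⊇ FIRST(A) = {a,b}; new: +{a,b}
  B→B A: FOLLOW(A) ⊇ FOLLOW(B) ⊇ {a,b}; new: +{a,b}
  FOLLOW[S]={$,a,b}  FOLLOW[A]={a,b}  FOLLOW[B]={a,b}  FOLLOW[C]={a,b}
[2] (stable)
  FOLLOW[S]={$,a,b}  FOLLOW[A]={a,b}  FOLLOW[B]={a,b}  FOLLOW[C]={a,b}

FOLLOW(B) = ["a", "b"]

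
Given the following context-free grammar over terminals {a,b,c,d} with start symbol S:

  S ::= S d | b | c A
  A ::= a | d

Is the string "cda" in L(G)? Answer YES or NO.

Convert to CNF:
  S -> S T0 | T1 A | b
  A -> a | d
  T0 -> d
  T1 -> c

CYK fill:
  T[0,0] 'c' = {T1}  orig:{}
  T[1,1] 'd' = {A,T0}  orig:{A}
  T[2,2] 'a' = {A}
  T[0,1] 'cd' = {S}
  T[1,2] 'da' = ∅
  T[0,2] 'cda' = ∅

S ∉ T[0,2] ⇒ NO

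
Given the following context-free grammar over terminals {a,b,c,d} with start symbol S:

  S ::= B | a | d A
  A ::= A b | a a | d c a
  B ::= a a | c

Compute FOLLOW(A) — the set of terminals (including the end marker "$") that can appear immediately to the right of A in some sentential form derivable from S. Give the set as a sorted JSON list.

FIRST sets, iterate to fixpoint:
round 1:
  A via A→a a: +{a}
  A via A→d c a: +{d}
  B via B→a a: +{a}
  B via B→c: +{c}
  S via S→B: +{a,c}
  S via S→d A: +{d}
  FIRST[S]={a,c,d}  FIRST[A]={a,d}  FIRST[B]={a,c}
round 2: done
  FIRST[S]={a,c,d}  FIRST[A]={a,d}  FIRST[B]={a,c}

FOLLOW sets:
seed FOLLOW(S) with $
round 1:
  A→A b: FOLLOW(A) ⊇ FIRST(b) = {b}; new: +{b}
  S→B: FOLLOW(B) ⊇ FOLLOW(S) ⊇ {$}; new: +{$}
  S→d A: FOLLOW(A) ⊇ FOLLOW(S) ⊇ {$}; new: +{$}
  FOLLOW(S)={$}  FOLLOW(A)={$,b}  FOLLOW(B)={$}
round 2: (stable)
  FOLLOW(S)={$}  FOLLOW(A)={$,b}  FOLLOW(B)={$}

FOLLOW(A) = ["$", "b"]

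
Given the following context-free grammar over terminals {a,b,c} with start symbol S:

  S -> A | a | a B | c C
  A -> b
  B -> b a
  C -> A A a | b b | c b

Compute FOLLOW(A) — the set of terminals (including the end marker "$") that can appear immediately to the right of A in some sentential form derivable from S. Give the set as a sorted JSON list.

Compute FIRST by fixpoint:
iter 1:
  A via A→b: +{b}
  B via B→b a: +{b}
  C via C→A A a: +{b}
  C via C→c b: +{c}
  S via S→A: +{b}
  S via S→a: +{a}
  S via S→c C: +{c}
  FIRST[S]={a,b,c}  FIRST[A]={b}  FIRST[B]={b}  FIRST[C]={b,c}
iter 2: done
  FIRST[S]={a,b,c}  FIRST[A]={b}  FIRST[B]={b}  FIRST[C]={b,c}

FOLLOW sets:
initialize: $ ∈ FOLLOW(S)
[1]
  C→A A a: FOLLOW(A) ⊇ FIRST(A) = {b}; new: +{b}
  C→A A a: FOLLOW(A) ⊇ FIRST(a) = {a}; new: +{a}
  S→A: FOLLOW(A) ⊇ FOLLOW(S) ⊇ {$}; new: +{$}
  S→a B: FOLLOW(B) ⊇ FOLLOW(S) ⊇ {$}; new: +{$}
  S→c C: FOLLOW(C) ⊇ FOLLOW(S) ⊇ {$}; new: +{$}
  S: {$}  A: {$,a,b}  B: {$}  C: {$}
[2] (stable)
  S: {$}  A: {$,a,b}  B: {$}  C: {$}

FOLLOW(A) = ["$", "a", "b"]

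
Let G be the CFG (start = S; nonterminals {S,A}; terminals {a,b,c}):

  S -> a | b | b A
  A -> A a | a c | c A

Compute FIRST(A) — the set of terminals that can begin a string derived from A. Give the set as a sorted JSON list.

FIRST iteration:
[1]
  A via A→a c: +{a}
  A via A→c A: +{c}
  S via S→a: +{a}
  S via S→b: +{b}
  FIRST[S]={a,b}  FIRST[A]={a,c}
[2] — fixpoint
  FIRST[S]={a,b}  FIRST[A]={a,c}

FIRST(A) = ["a", "c"]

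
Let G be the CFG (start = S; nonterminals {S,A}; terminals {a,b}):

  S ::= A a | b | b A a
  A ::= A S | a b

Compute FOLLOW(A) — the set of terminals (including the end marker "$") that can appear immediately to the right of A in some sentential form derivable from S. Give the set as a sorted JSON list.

FIRST iteration:
round 1:
  A via A→a b: +{a}
  S via S→A a: +{a}
  S via S→b: +{b}
  S: {a,b}  A: {a}
round 2: — fixpoint
  S: {a,b}  A: {a}

FOLLOW iteration:
seed FOLLOW(S) with $
iter 1:
  A→A S: FOLLOW(A) ⊇ FIRST(S) = {a,b}; new: +{a,b}
  A→A S: FOLLOW(S) ⊇ FOLLOW(A) ⊇ {a,b}; new: +{a,b}
  FOLLOW[S]={$,a,b}  FOLLOW[A]={a,b}
iter 2: (no change)
  FOLLOW[S]={$,a,b}  FOLLOW[A]={a,b}

FOLLOW(A) = ["a", "b"]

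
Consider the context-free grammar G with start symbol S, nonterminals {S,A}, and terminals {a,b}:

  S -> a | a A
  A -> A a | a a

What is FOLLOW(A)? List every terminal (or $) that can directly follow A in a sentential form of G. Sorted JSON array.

Compute FIRST by fixpoint:
pass 1:
  A via A→a a: +{a}
  S via S→a: +{a}
  FIRST[S]={a}  FIRST[A]={a}
pass 2: (no change)
  FIRST[S]={a}  FIRST[A]={a}

Compute FOLLOW by fixpoint:
FOLLOW(S) := {$}
[1]
  A→A a: FOLLOW(A) ⊇ FIRST(a) = {a}; new: +{a}
  S→a A: FOLLOW(A) ⊇ FOLLOW(S) ⊇ {$}; new: +{$}
  S: {$}  A: {$,a}
[2] (stable)
  S: {$}  A: {$,a}

FOLLOW(A) = ["$", "a"]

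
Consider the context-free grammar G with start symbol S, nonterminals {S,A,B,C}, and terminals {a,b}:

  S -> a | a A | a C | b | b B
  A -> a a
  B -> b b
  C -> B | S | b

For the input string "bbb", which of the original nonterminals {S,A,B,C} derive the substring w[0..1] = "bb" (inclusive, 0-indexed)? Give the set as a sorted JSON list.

Convert to CNF:
  S -> T0 A | T0 C | T1 B | a | b
  A -> T0 T0
  B -> T1 T1
  C -> T0 A | T0 C | T1 B | T1 T1 | a | b
  T0 -> a
  T1 -> b

CYK fill, restricted to cells inside w[0..1]:
  cell(0,0) b: {C,S,T1}  orig:{C,S}
  cell(1,1) b: {C,S,T1}  orig:{C,S}
  cell(0,1) bb: {B,C}

Original NTs in T[0,1] deriving "bb": ["B", "C"]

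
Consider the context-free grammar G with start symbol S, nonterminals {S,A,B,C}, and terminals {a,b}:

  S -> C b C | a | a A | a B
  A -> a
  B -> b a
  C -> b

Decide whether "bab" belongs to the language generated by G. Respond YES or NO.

CNF form of G:
  S -> C X2 | T1 A | T1 B | a
  A -> a
  B -> T0 T1
  C -> b
  T0 -> b
  T1 -> a
  X2 -> T0 C

CYK table (by increasing span):
  T[0,0] 'b' = {C,T0}  orig:{C}
  T[1,1] 'a' = {A,S,T1}  orig:{A,S}
  T[2,2] 'b' = {C,T0}  orig:{C}
  T[0,1] 'ba' = {B}
  T[1,2] 'ab' = ∅
  T[0,2] 'bab' = ∅

S ∉ T[0,2] ⇒ NO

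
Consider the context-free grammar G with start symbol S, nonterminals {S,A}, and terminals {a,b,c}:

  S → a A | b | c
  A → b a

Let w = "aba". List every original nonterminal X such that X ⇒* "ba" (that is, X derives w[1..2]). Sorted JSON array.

Convert to CNF:
  S -> T1 A | b | c
  A -> T0 T1
  T0 -> b
  T1 -> a

CYK fill — only the sub-triangle for w[1..2]:
  [1..1]={S,T0}  "b"  orig:{S}
  [2..2]={T1}  "a"  orig:{}
  [1..2]={A}  "ba"

Original NTs in T[1,2] deriving "ba": ["A"]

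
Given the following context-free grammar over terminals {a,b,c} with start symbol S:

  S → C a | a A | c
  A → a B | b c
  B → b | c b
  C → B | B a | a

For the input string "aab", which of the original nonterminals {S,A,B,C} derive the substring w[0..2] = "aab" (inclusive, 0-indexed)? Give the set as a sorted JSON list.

CNF form of G:
  S -> C T0 | T0 A | c
  A -> T0 B | T1 T2
  B -> T2 T1 | b
  C -> B T0 | T2 T1 | a | b
  T0 -> a
  T1 -> b
  T2 -> c

Fill CYK table bottom-up — only the sub-triangle for w[0..2]:
  cell(0,0) a: {C,T0}  orig:{C}
  cell(1,1) a: {C,T0}  orig:{C}
  cell(2,2) b: {B,C,T1}  orig:{B,C}
  cell(0,1) aa: {S}
  cell(1,2) ab: {A}
  cell(0,2) aab: {S}

Original NTs in T[0,2] deriving "aab": ["S"]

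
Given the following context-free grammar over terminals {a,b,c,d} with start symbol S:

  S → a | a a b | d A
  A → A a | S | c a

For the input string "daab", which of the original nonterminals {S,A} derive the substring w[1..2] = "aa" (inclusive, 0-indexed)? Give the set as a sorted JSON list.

Convert to CNF:
  S -> T0 X5 | T3 A | a
  A -> A T0 | T0 X4 | T2 T0 | T3 A | a
  T0 -> a
  T1 -> b
  T2 -> c
  T3 -> d
  X4 -> T0 T1
  X5 -> T0 T1

CYK table (by increasing span), restricted to cells inside w[1..2]:
  [1..1]={A,S,T0}  "a"  orig:{A,S}
  [2..2]={A,S,T0}  "a"  orig:{A,S}
  [1..2]={A}  "aa"

Original NTs in T[1,2] deriving "aa": ["A"]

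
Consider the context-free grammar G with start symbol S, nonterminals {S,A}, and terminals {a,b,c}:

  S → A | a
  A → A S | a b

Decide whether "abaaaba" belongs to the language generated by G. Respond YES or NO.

CNF form of G:
  S -> A S | T0 T1 | a
  A -> A S | T0 T1
  T0 -> a
  T1 -> b

Fill CYK table bottom-up:
  T[0,0] 'a' = {S,T0}  orig:{S}
  T[1,1] 'b' = {T1}  orig:{}
  T[2,2] 'a' = {S,T0}  orig:{S}
  T[3,3] 'a' = {S,T0}  orig:{S}
  T[4,4] 'a' = {S,T0}  orig:{S}
  T[5,5] 'b' = {T1}  orig:{}
  T[6,6] 'a' = {S,T0}  orig:{S}
  T[0,1] 'ab' = {A,S}
  T[1,2] 'ba' = ∅
  T[2,3] 'aa' = ∅
  T[3,4] 'aa' = ∅
  T[4,5] 'ab' = {A,S}
  T[5,6] 'ba' = ∅
  T[0,2] 'aba' = {A,S}
  T[1,3] 'baa' = ∅
  T[2,4] 'aaa' = ∅
  T[3,5] 'aab' = ∅
  T[4,6] 'aba' = {A,S}
  T[0,3] 'abaa' = {A,S}
  T[1,4] 'baaa' = ∅
  T[2,5] 'aaab' = ∅
  T[3,6] 'aaba' = ∅
  T[0,4] 'abaaa' = {A,S}
  T[1,5] 'baaab' = ∅
  T[2,6] 'aaaba' = ∅
  T[0,5] 'abaaab' = {A,S}
  T[1,6] 'baaaba' = ∅
  T[0,6] 'abaaaba' = {A,S}

S ∈ T[0,6] ⇒ YES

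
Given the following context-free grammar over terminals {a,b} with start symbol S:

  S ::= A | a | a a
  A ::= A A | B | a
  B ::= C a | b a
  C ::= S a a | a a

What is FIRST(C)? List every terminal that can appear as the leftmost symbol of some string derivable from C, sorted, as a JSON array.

Compute FIRST by fixpoint:
iter 1:
  A via A→a: +{a}
  B via B→b a: +{b}
  C via C→a a: +{a}
  S via S→A: +{a}
  S: {a}  A: {a}  B: {b}  C: {a}
iter 2:
  A via A→B: +{b}
  B via B→C a: +{a}
  S via S→A: +{b}
  S: {a,b}  A: {a,b}  B: {a,b}  C: {a}
iter 3:
  C via C→S a a: +{b}
  S: {a,b}  A: {a,b}  B: {a,b}  C: {a,b}
iter 4: (no change)
  S: {a,b}  A: {a,b}  B: {a,b}  C: {a,b}

FIRST(C) = ["a", "b"]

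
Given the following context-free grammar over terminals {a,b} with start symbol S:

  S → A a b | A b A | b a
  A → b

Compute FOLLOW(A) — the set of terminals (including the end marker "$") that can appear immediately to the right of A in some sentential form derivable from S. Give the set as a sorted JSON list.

FIRST iteration:
iter 1:
  A via A→b: +{b}
  S via S→A a b: +{b}
  FIRST(S)={b}  FIRST(A)={b}
iter 2: (stable)
  FIRST(S)={b}  FIRST(A)={b}

Compute FOLLOW by fixpoint:
initialize: $ ∈ FOLLOW(S)
iter 1:
  S→A a b: FOLLOW(A) ⊇ FIRST(a) = {a}; new: +{a}
  S→A b A: FOLLOW(A) ⊇ FIRST(b) = {b}; new: +{b}
  S→A b A: FOLLOW(A) ⊇ FOLLOW(S) ⊇ {$}; new: +{$}
  FOLLOW(S)={$}  FOLLOW(A)={$,a,b}
iter 2: (stable)
  FOLLOW(S)={$}  FOLLOW(A)={$,a,b}

FOLLOW(A) = ["$", "a", "b"]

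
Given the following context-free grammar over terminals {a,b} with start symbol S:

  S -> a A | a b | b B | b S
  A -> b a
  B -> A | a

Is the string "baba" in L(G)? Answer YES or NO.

CNF form of G:
  S -> T0 B | T0 S | T1 A | T1 T0
  A -> T0 T1
  B -> T0 T1 | a
  T0 -> b
  T1 -> a

Fill CYK table bottom-up:
  cell(0,0) b: {T0}  orig:{}
  cell(1,1) a: {B,T1}  orig:{B}
  cell(2,2) b: {T0}  orig:{}
  cell(3,3) a: {B,T1}  orig:{B}
  cell(0,1) ba: {A,B,S}
  cell(1,2) ab: {S}
  cell(2,3) ba: {A,B,S}
  cell(0,2) bab: {S}
  cell(1,3) aba: {S}
  cell(0,3) baba: {S}

S ∈ T[0,3] ⇒ YES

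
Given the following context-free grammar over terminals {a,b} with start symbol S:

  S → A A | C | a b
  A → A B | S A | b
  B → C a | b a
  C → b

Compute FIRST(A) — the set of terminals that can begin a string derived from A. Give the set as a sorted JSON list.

FIRST iteration:
round 1:
  A via A→b: +{b}
  B via B→b a: +{b}
  C via C→b: +{b}
  S via S→A A: +{b}
  S via S→a b: +{a}
  FIRST(S)={a,b}  FIRST(A)={b}  FIRST(B)={b}  FIRST(C)={b}
round 2:
  A via A→S A: +{a}
  FIRST(S)={a,b}  FIRST(A)={a,b}  FIRST(B)={b}  FIRST(C)={b}
round 3: (no change)
  FIRST(S)={a,b}  FIRST(A)={a,b}  FIRST(B)={b}  FIRST(C)={b}

FIRST(A) = ["a", "b"]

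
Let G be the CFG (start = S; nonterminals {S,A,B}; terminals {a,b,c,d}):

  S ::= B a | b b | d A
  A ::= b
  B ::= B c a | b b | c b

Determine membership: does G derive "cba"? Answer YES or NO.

CNF form of G:
  S -> B T1 | T2 T2 | T3 A
  A -> b
  B -> B X4 | T0 T2 | T2 T2
  T0 -> c
  T1 -> a
  T2 -> b
  T3 -> d
  X4 -> T0 T1

Fill CYK table bottom-up:
  [0..0]={T0}  "c"  orig:{}
  [1..1]={A,T2}  "b"  orig:{A}
  [2..2]={T1}  "a"  orig:{}
  [0..1]={B}  "cb"
  [1..2]=∅  "ba"
  [0..2]={S}  "cba"

S ∈ T[0,2] ⇒ YES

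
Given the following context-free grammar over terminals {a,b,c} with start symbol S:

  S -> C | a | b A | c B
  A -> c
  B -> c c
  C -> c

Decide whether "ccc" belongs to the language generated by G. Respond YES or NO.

CNF form of G:
  S -> T0 B | T1 A | a | c
  A -> c
  B -> T0 T0
  C -> c
  T0 -> c
  T1 -> b

CYK fill:
  cell(0,0) c: {A,C,S,T0}  orig:{A,C,S}
  cell(1,1) c: {A,C,S,T0}  orig:{A,C,S}
  cell(2,2) c: {A,C,S,T0}  orig:{A,C,S}
  cell(0,1) cc: {B}
  cell(1,2) cc: {B}
  cell(0,2) ccc: {S}

S ∈ T[0,2] ⇒ YES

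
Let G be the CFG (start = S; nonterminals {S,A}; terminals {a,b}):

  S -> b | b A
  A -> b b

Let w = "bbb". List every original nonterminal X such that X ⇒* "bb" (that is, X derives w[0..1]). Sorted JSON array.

CNF form of G:
  S -> T0 A | b
  A -> T0 T0
  T0 -> b

CYK table (by increasing span) — only the sub-triangle for w[0..1]:
  cell(0,0) b: {S,T0}  orig:{S}
  cell(1,1) b: {S,T0}  orig:{S}
  cell(0,1) bb: {A}

Original NTs in T[0,1] deriving "bb": ["A"]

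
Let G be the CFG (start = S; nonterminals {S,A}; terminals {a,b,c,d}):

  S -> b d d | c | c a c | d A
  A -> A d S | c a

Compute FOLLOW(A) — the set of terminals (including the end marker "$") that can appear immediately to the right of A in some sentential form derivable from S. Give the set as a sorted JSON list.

FIRST sets, iterate to fixpoint:
round 1:
  A via A→c a: +{c}
  S via S→b d d: +{b}
  S via S→c: +{c}
  S via S→d A: +{d}
  FIRST[S]={b,c,d}  FIRST[A]={c}
round 2: — fixpoint
  FIRST[S]={b,c,d}  FIRST[A]={c}

FOLLOW sets:
initialize: $ ∈ FOLLOW(S)
pass 1:
  A→A d S: FOLLOW(A) ⊇ FIRST(d) = {d}; new: +{d}
  A→A d S: FOLLOW(S) ⊇ FOLLOW(A) ⊇ {d}; new: +{d}
  S→d A: FOLLOW(A) ⊇ FOLLOW(S) ⊇ {$,d}; new: +{$}
  S: {$,d}  A: {$,d}
pass 2: (no change)
  S: {$,d}  A: {$,d}

FOLLOW(A) = ["$", "d"]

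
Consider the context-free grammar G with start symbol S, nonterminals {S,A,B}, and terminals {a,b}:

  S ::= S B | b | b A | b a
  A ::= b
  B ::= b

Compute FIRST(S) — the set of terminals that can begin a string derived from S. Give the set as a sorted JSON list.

Compute FIRST by fixpoint:
iter 1:
  A via A→b: +{b}
  B via B→b: +{b}
  S via S→b: +{b}
  FIRST[S]={b}  FIRST[A]={b}  FIRST[B]={b}
iter 2: (stable)
  FIRST[S]={b}  FIRST[A]={b}  FIRST[B]={b}

FIRST(S) = ["b"]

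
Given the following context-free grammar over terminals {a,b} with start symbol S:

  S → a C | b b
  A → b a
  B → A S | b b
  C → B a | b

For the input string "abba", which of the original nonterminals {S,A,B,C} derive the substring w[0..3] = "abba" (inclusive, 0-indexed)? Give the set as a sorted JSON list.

CNF form of G:
  S -> T0 T0 | T1 C
  A -> T0 T1
  B -> A S | T0 T0
  C -> B T1 | b
  T0 -> b
  T1 -> a

CYK fill — only the sub-triangle for w[0..3]:
  cell(0,0) a: {T1}  orig:{}
  cell(1,1) b: {C,T0}  orig:{C}
  cell(2,2) b: {C,T0}  orig:{C}
  cell(3,3) a: {T1}  orig:{}
  cell(0,1) ab: {S}
  cell(1,2) bb: {B,S}
  cell(2,3) ba: {A}
  cell(0,2) abb: ∅
  cell(1,3) bba: {C}
  cell(0,3) abba: {S}

Original NTs in T[0,3] deriving "abba": ["S"]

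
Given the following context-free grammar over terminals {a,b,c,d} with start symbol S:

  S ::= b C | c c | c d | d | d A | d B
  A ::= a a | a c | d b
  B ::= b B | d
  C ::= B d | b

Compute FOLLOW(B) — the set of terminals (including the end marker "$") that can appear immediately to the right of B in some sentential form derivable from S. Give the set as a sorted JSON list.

FIRST sets, iterate to fixpoint:
[1]
  A via A→a a: +{a}
  A via A→d b: +{d}
  B via B→b B: +{b}
  B via B→d: +{d}
  C via C→B d: +{b,d}
  S via S→b C: +{b}
  S via S→c c: +{c}
  S via S→d: +{d}
  S: {b,c,d}  A: {a,d}  B: {b,d}  C: {b,d}
[2] — fixpoint
  S: {b,c,d}  A: {a,d}  B: {b,d}  C: {b,d}

FOLLOW sets:
initialize: $ ∈ FOLLOW(S)
iter 1:
  C→B d: FOLLOW(B) ⊇ FIRST(d) = {d}; new: +{d}
  S→b C: FOLLOW(C) ⊇ FOLLOW(S) ⊇ {$}; new: +{$}
  S→d A: FOLLOW(A) ⊇ FOLLOW(S) ⊇ {$}; new: +{$}
  S→d B: FOLLOW(B) ⊇ FOLLOW(S) ⊇ {$}; new: +{$}
  FOLLOW(S)={$}  FOLLOW(A)={$}  FOLLOW(B)={$,d}  FOLLOW(C)={$}
iter 2: done
  FOLLOW(S)={$}  FOLLOW(A)={$}  FOLLOW(B)={$,d}  FOLLOW(C)={$}

FOLLOW(B) = ["$", "d"]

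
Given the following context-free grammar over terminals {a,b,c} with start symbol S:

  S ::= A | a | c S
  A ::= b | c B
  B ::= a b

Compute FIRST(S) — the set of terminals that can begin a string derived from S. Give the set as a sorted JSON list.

FIRST iteration:
iter 1:
  A via A→b: +{b}
  A via A→c B: +{c}
  B via B→a b: +{a}
  S via S→A: +{b,c}
  S via S→a: +{a}
  S: {a,b,c}  A: {b,c}  B: {a}
iter 2: done
  S: {a,b,c}  A: {b,c}  B: {a}

FIRST(S) = ["a", "b", "c"]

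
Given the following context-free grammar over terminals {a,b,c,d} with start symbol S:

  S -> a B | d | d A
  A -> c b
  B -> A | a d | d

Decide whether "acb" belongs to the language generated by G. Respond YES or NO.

Convert to CNF:
  S -> T2 B | T3 A | d
  A -> T0 T1
  B -> T0 T1 | T2 T3 | d
  T0 -> c
  T1 -> b
  T2 -> a
  T3 -> d

CYK table (by increasing span):
  [0..0]={T2}  "a"  orig:{}
  [1..1]={T0}  "c"  orig:{}
  [2..2]={T1}  "b"  orig:{}
  [0..1]=∅  "ac"
  [1..2]={A,B}  "cb"
  [0..2]={S}  "acb"

S ∈ T[0,2] ⇒ YES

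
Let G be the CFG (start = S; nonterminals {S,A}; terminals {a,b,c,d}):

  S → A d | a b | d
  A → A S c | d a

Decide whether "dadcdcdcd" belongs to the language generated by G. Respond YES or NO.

CNF form of G:
  S -> A T1 | T2 T3 | d
  A -> A X4 | T1 T2
  T0 -> c
  T1 -> d
  T2 -> a
  T3 -> b
  X4 -> S T0

CYK fill:
  T[0,0] 'd' = {S,T1}  orig:{S}
  T[1,1] 'a' = {T2}  orig:{}
  T[2,2] 'd' = {S,T1}  orig:{S}
  T[3,3] 'c' = {T0}  orig:{}
  T[4,4] 'd' = {S,T1}  orig:{S}
  T[5,5] 'c' = {T0}  orig:{}
  T[6,6] 'd' = {S,T1}  orig:{S}
  T[7,7] 'c' = {T0}  orig:{}
  T[8,8] 'd' = {S,T1}  orig:{S}
  T[0,1] 'da' = {A}
  T[1,2] 'ad' = ∅
  T[2,3] 'dc' = {X4}  orig:{}
  T[3,4] 'cd' = ∅
  T[4,5] 'dc' = {X4}  orig:{}
  T[5,6] 'cd' = ∅
  T[6,7] 'dc' = {X4}  orig:{}
  T[7,8] 'cd' = ∅
  T[0,2] 'dad' = {S}
  T[1,3] 'adc' = ∅
  T[2,4] 'dcd' = ∅
  T[3,5] 'cdc' = ∅
  T[4,6] 'dcd' = ∅
  T[5,7] 'cdc' = ∅
  T[6,8] 'dcd' = ∅
  T[0,3] 'dadc' = {A,X4}  orig:{A}
  T[1,4] 'adcd' = ∅
  T[2,5] 'dcdc' = ∅
  T[3,6] 'cdcd' = ∅
  T[4,7] 'dcdc' = ∅
  T[5,8] 'cdcd' = ∅
  T[0,4] 'dadcd' = {S}
  T[1,5] 'adcdc' = ∅
  T[2,6] 'dcdcd' = ∅
  T[3,7] 'cdcdc' = ∅
  T[4,8] 'dcdcd' = ∅
  T[0,5] 'dadcdc' = {A,X4}  orig:{A}
  T[1,6] 'adcdcd' = ∅
  T[2,7] 'dcdcdc' = ∅
  T[3,8] 'cdcdcd' = ∅
  T[0,6] 'dadcdcd' = {S}
  T[1,7] 'adcdcdc' = ∅
  T[2,8] 'dcdcdcd' = ∅
  T[0,7] 'dadcdcdc' = {A,X4}  orig:{A}
  T[1,8] 'adcdcdcd' = ∅
  T[0,8] 'dadcdcdcd' = {S}

S ∈ T[0,8] ⇒ YES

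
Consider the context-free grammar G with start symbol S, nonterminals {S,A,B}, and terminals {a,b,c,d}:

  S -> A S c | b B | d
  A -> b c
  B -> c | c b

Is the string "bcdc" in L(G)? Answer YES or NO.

CNF form of G:
  S -> A X2 | T0 B | d
  A -> T0 T1
  B -> T1 T0 | c
  T0 -> b
  T1 -> c
  X2 -> S T1

Fill CYK table bottom-up:
  T[0,0] 'b' = {T0}  orig:{}
  T[1,1] 'c' = {B,T1}  orig:{B}
  T[2,2] 'd' = {S}
  T[3,3] 'c' = {B,T1}  orig:{B}
  T[0,1] 'bc' = {A,S}
  T[1,2] 'cd' = ∅
  T[2,3] 'dc' = {X2}  orig:{}
  T[0,2] 'bcd' = ∅
  T[1,3] 'cdc' = ∅
  T[0,3] 'bcdc' = {S}

S ∈ T[0,3] ⇒ YES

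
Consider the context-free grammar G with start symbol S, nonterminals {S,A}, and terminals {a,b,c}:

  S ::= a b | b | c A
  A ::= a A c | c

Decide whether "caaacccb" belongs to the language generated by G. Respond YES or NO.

CNF form of G:
  S -> T0 T2 | T1 A | b
  A -> T0 X3 | c
  T0 -> a
  T1 -> c
  T2 -> b
  X3 -> A T1

CYK table (by increasing span):
  T[0,0] 'c' = {A,T1}  orig:{A}
  T[1,1] 'a' = {T0}  orig:{}
  T[2,2] 'a' = {T0}  orig:{}
  T[3,3] 'a' = {T0}  orig:{}
  T[4,4] 'c' = {A,T1}  orig:{A}
  T[5,5] 'c' = {A,T1}  orig:{A}
  T[6,6] 'c' = {A,T1}  orig:{A}
  T[7,7] 'b' = {S,T2}  orig:{S}
  T[0,1] 'ca' = ∅
  T[1,2] 'aa' = ∅
  T[2,3] 'aa' = ∅
  T[3,4] 'ac' = ∅
  T[4,5] 'cc' = {S,X3}  orig:{S}
  T[5,6] 'cc' = {S,X3}  orig:{S}
  T[6,7] 'cb' = ∅
  T[0,2] 'caa' = ∅
  T[1,3] 'aaa' = ∅
  T[2,4] 'aac' = ∅
  T[3,5] 'acc' = {A}
  T[4,6] 'ccc' = ∅
  T[5,7] 'ccb' = ∅
  T[0,3] 'caaa' = ∅
  T[1,4] 'aaac' = ∅
  T[2,5] 'aacc' = ∅
  T[3,6] 'accc' = {X3}  orig:{}
  T[4,7] 'cccb' = ∅
  T[0,4] 'caaac' = ∅
  T[1,5] 'aaacc' = ∅
  T[2,6] 'aaccc' = {A}
  T[3,7] 'acccb' = ∅
  T[0,5] 'caaacc' = ∅
  T[1,6] 'aaaccc' = ∅
  T[2,7] 'aacccb' = ∅
  T[0,6] 'caaaccc' = ∅
  T[1,7] 'aaacccb' = ∅
  T[0,7] 'caaacccb' = ∅

S ∉ T[0,7] ⇒ NO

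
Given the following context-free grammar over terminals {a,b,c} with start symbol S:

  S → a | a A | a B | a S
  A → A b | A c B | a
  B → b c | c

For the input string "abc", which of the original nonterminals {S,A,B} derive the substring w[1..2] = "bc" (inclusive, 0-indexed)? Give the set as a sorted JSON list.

Convert to CNF:
  S -> T2 A | T2 B | T2 S | a
  A -> A T0 | A X3 | a
  B -> T0 T1 | c
  T0 -> b
  T1 -> c
  T2 -> a
  X3 -> T1 B

Fill CYK table bottom-up, restricted to cells inside w[1..2]:
  T[1,1] 'b' = {T0}  orig:{}
  T[2,2] 'c' = {B,T1}  orig:{B}
  T[1,2] 'bc' = {B}

Original NTs in T[1,2] deriving "bc": ["B"]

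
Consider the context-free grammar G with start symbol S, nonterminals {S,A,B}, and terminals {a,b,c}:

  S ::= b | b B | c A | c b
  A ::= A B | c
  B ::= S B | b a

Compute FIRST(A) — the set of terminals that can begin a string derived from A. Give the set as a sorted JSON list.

FIRST iteration:
pass 1:
  A via A→c: +{c}
  B via B→b a: +{b}
  S via S→b: +{b}
  S via S→c A: +{c}
  S: {b,c}  A: {c}  B: {b}
pass 2:
  B via B→S B: +{c}
  S: {b,c}  A: {c}  B: {b,c}
pass 3: (no change)
  S: {b,c}  A: {c}  B: {b,c}

FIRST(A) = ["c"]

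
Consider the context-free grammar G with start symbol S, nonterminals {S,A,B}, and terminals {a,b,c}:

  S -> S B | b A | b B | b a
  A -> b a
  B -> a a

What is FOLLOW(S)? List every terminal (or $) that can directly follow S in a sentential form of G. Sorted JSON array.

Compute FIRST by fixpoint:
pass 1:
  A via A→b a: +{b}
  B via B→a a: +{a}
  S via S→b A: +{b}
  FIRST[S]={b}  FIRST[A]={b}  FIRST[B]={a}
pass 2: done
  FIRST[S]={b}  FIRST[A]={b}  FIRST[B]={a}

FOLLOW iteration:
seed FOLLOW(S) with $
[1]
  S→S B: FOLLOW(S) ⊇ FIRST(B) = {a}; new: +{a}
  S→S B: FOLLOW(B) ⊇ FOLLOW(S) ⊇ {$,a}; new: +{$,a}
  S→b A: FOLLOW(A) ⊇ FOLLOW(S) ⊇ {$,a}; new: +{$,a}
  FOLLOW(S)={$,a}  FOLLOW(A)={$,a}  FOLLOW(B)={$,a}
[2] (stable)
  FOLLOW(S)={$,a}  FOLLOW(A)={$,a}  FOLLOW(B)={$,a}

FOLLOW(S) = ["$", "a"]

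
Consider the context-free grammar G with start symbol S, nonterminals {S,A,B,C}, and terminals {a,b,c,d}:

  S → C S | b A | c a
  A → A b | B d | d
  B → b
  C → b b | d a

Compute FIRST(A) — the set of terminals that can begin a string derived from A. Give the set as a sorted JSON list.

FIRST iteration:
[1]
  A via A→d: +{d}
  B via B→b: +{b}
  C via C→b b: +{b}
  C via C→d a: +{d}
  S via S→C S: +{b,d}
  S via S→c a: +{c}
  FIRST[S]={b,c,d}  FIRST[A]={d}  FIRST[B]={b}  FIRST[C]={b,d}
[2]
  A via A→B d: +{b}
  FIRST[S]={b,c,d}  FIRST[A]={b,d}  FIRST[B]={b}  FIRST[C]={b,d}
[3] (stable)
  FIRST[S]={b,c,d}  FIRST[A]={b,d}  FIRST[B]={b}  FIRST[C]={b,d}

FIRST(A) = ["b", "d"]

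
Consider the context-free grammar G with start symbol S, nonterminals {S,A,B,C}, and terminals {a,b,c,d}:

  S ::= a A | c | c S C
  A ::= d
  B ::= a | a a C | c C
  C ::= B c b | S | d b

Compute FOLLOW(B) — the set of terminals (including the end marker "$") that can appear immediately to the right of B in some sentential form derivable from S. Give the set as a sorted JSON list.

FIRST sets, iterate to fixpoint:
pass 1:
  A via A→d: +{d}
  B via B→a: +{a}
  B via B→c C: +{c}
  C via C→B c b: +{a,c}
  C via C→d b: +{d}
  S via S→a A: +{a}
  S via S→c: +{c}
  FIRST[S]={a,c}  FIRST[A]={d}  FIRST[B]={a,c}  FIRST[C]={a,c,d}
pass 2: — fixpoint
  FIRST[S]={a,c}  FIRST[A]={d}  FIRST[B]={a,c}  FIRST[C]={a,c,d}

Compute FOLLOW by fixpoint:
FOLLOW(S) := {$}
pass 1:
  C→B c b: FOLLOW(B) ⊇ FIRST(c) = {c}; new: +{c}
  S→a A: FOLLOW(A) ⊇ FOLLOW(S) ⊇ {$}; new: +{$}
  S→c S C: FOLLOW(S) ⊇ FIRST(C) = {a,c,d}; new: +{a,c,d}
  S→c S C: FOLLOW(C) ⊇ FOLLOW(S) ⊇ {$,a,c,d}; new: +{$,a,c,d}
  FOLLOW(S)={$,a,c,d}  FOLLOW(A)={$}  FOLLOW(B)={c}  FOLLOW(C)={$,a,c,d}
pass 2:
  S→a A: FOLLOW(A) ⊇ FOLLOW(S) ⊇ {$,a,c,d}; new: +{a,c,d}
  FOLLOW(S)={$,a,c,d}  FOLLOW(A)={$,a,c,d}  FOLLOW(B)={c}  FOLLOW(C)={$,a,c,d}
pass 3: done
  FOLLOW(S)={$,a,c,d}  FOLLOW(A)={$,a,c,d}  FOLLOW(B)={c}  FOLLOW(C)={$,a,c,d}

FOLLOW(B) = ["c"]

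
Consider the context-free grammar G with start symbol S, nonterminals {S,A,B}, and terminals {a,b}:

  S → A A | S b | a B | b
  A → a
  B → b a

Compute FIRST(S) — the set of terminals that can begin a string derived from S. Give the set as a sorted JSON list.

Compute FIRST by fixpoint:
round 1:
  A via A→a: +{a}
  B via B→b a: +{b}
  S via S→A A: +{a}
  S via S→b: +{b}
  FIRST(S)={a,b}  FIRST(A)={a}  FIRST(B)={b}
round 2: done
  FIRST(S)={a,b}  FIRST(A)={a}  FIRST(B)={b}

FIRST(S) = ["a", "b"]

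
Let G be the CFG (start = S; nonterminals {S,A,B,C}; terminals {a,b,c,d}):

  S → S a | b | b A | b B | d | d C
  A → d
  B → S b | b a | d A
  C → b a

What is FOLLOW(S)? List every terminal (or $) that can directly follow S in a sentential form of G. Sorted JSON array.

FIRST iteration:
[1]
  A via A→d: +{d}
  B via B→b a: +{b}
  B via B→d A: +{d}
  C via C→b a: +{b}
  S via S→b: +{b}
  S via S→d: +{d}
  FIRST(S)={b,d}  FIRST(A)={d}  FIRST(B)={b,d}  FIRST(C)={b}
[2] (no change)
  FIRST(S)={b,d}  FIRST(A)={d}  FIRST(B)={b,d}  FIRST(C)={b}

FOLLOW iteration:
seed FOLLOW(S) with $
round 1:
  B→S b: FOLLOW(S) ⊇ FIRST(b) = {b}; new: +{b}
  S→S a: FOLLOW(S) ⊇ FIRST(a) = {a}; new: +{a}
  S→b A: FOLLOW(A) ⊇ FOLLOW(S) ⊇ {$,a,b}; new: +{$,a,b}
  S→b B: FOLLOW(B) ⊇ FOLLOW(S) ⊇ {$,a,b}; new: +{$,a,b}
  S→d C: FOLLOW(C) ⊇ FOLLOW(S) ⊇ {$,a,b}; new: +{$,a,b}
  S: {$,a,b}  A: {$,a,b}  B: {$,a,b}  C: {$,a,b}
round 2: (stable)
  S: {$,a,b}  A: {$,a,b}  B: {$,a,b}  C: {$,a,b}

FOLLOW(S) = ["$", "a", "b"]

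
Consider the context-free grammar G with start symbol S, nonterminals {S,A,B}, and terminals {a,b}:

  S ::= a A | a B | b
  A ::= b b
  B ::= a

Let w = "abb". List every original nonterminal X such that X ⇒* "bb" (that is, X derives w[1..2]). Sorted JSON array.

Convert to CNF:
  S -> T1 A | T1 B | b
  A -> T0 T0
  B -> a
  T0 -> b
  T1 -> a

Fill CYK table bottom-up (cells [i..j] with 1 ≤ i ≤ j ≤ 2 only):
  cell(1,1) b: {S,T0}  orig:{S}
  cell(2,2) b: {S,T0}  orig:{S}
  cell(1,2) bb: {A}

Original NTs in T[1,2] deriving "bb": ["A"]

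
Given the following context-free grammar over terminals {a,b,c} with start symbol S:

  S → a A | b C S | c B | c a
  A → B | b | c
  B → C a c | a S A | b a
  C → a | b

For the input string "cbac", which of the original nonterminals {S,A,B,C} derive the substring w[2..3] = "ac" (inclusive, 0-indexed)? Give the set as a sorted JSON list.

Convert to CNF:
  S -> T0 A | T1 B | T1 T0 | T2 X7
  A -> C X3 | T0 X4 | T2 T0 | b | c
  B -> C X5 | T0 X6 | T2 T0
  C -> a | b
  T0 -> a
  T1 -> c
  T2 -> b
  X3 -> T0 T1
  X4 -> S A
  X5 -> T0 T1
  X6 -> S A
  X7 -> C S

CYK fill, restricted to cells inside w[2..3]:
  cell(2,2) a: {C,T0}  orig:{C}
  cell(3,3) c: {A,T1}  orig:{A}
  cell(2,3) ac: {S,X3,X5}  orig:{S}

Original NTs in T[2,3] deriving "ac": ["S"]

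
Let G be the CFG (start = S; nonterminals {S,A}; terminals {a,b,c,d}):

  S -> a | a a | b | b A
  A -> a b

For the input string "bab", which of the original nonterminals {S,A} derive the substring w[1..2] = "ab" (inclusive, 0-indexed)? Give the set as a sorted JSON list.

CNF form of G:
  S -> T0 T0 | T1 A | a | b
  A -> T0 T1
  T0 -> a
  T1 -> b

CYK fill, restricted to cells inside w[1..2]:
  [1..1]={S,T0}  "a"  orig:{S}
  [2..2]={S,T1}  "b"  orig:{S}
  [1..2]={A}  "ab"

Original NTs in T[1,2] deriving "ab": ["A"]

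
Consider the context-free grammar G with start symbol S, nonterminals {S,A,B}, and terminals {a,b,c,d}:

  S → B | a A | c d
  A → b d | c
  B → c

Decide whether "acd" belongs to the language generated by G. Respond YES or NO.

CNF form of G:
  S -> T2 A | T3 T1 | c
  A -> T0 T1 | c
  B -> c
  T0 -> b
  T1 -> d
  T2 -> a
  T3 -> c

CYK table (by increasing span):
  T[0,0] 'a' = {T2}  orig:{}
  T[1,1] 'c' = {A,B,S,T3}  orig:{A,B,S}
  T[2,2] 'd' = {T1}  orig:{}
  T[0,1] 'ac' = {S}
  T[1,2] 'cd' = {S}
  T[0,2] 'acd' = ∅

S ∉ T[0,2] ⇒ NO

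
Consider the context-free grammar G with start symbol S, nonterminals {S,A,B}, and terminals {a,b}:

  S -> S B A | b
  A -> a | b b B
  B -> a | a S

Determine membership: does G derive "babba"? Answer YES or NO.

Convert to CNF:
  S -> S X3 | b
  A -> T0 X2 | a
  B -> T1 S | a
  T0 -> b
  T1 -> a
  X2 -> T0 B
  X3 -> B A

CYK fill:
  cell(0,0) b: {S,T0}  orig:{S}
  cell(1,1) a: {A,B,T1}  orig:{A,B}
  cell(2,2) b: {S,T0}  orig:{S}
  cell(3,3) b: {S,T0}  orig:{S}
  cell(4,4) a: {A,B,T1}  orig:{A,B}
  cell(0,1) ba: {X2}  orig:{}
  cell(1,2) ab: {B}
  cell(2,3) bb: ∅
  cell(3,4) ba: {X2}  orig:{}
  cell(0,2) bab: {X2}  orig:{}
  cell(1,3) abb: ∅
  cell(2,4) bba: {A}
  cell(0,3) babb: ∅
  cell(1,4) abba: {X3}  orig:{}
  cell(0,4) babba: {S}

S ∈ T[0,4] ⇒ YES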